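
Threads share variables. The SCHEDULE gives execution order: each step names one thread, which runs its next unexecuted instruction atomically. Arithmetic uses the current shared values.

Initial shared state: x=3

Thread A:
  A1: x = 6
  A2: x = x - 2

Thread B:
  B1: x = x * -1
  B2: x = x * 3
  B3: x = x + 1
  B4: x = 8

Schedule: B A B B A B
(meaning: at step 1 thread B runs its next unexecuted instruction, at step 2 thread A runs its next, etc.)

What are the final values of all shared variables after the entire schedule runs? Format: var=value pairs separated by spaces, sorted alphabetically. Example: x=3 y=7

Step 1: thread B executes B1 (x = x * -1). Shared: x=-3. PCs: A@0 B@1
Step 2: thread A executes A1 (x = 6). Shared: x=6. PCs: A@1 B@1
Step 3: thread B executes B2 (x = x * 3). Shared: x=18. PCs: A@1 B@2
Step 4: thread B executes B3 (x = x + 1). Shared: x=19. PCs: A@1 B@3
Step 5: thread A executes A2 (x = x - 2). Shared: x=17. PCs: A@2 B@3
Step 6: thread B executes B4 (x = 8). Shared: x=8. PCs: A@2 B@4

Answer: x=8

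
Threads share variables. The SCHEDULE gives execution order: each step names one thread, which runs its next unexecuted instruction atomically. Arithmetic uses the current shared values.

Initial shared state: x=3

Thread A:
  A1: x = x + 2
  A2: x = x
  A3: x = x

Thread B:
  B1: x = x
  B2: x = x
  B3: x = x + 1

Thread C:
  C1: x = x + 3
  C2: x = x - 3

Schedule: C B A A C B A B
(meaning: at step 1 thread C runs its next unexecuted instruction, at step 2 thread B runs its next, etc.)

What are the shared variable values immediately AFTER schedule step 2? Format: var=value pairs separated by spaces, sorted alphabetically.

Answer: x=6

Derivation:
Step 1: thread C executes C1 (x = x + 3). Shared: x=6. PCs: A@0 B@0 C@1
Step 2: thread B executes B1 (x = x). Shared: x=6. PCs: A@0 B@1 C@1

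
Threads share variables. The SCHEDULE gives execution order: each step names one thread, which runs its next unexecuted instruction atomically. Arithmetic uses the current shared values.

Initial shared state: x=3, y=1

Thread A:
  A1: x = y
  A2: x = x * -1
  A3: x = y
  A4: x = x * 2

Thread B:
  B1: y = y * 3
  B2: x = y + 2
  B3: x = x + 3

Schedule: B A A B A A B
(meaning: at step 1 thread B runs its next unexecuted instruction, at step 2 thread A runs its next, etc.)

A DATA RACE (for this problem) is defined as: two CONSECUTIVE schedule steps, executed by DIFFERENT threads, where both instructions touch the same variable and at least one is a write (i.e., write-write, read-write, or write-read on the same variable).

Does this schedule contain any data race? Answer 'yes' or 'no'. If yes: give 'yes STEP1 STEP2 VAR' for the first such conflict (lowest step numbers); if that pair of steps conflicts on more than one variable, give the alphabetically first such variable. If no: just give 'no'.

Answer: yes 1 2 y

Derivation:
Steps 1,2: B(y = y * 3) vs A(x = y). RACE on y (W-R).
Steps 2,3: same thread (A). No race.
Steps 3,4: A(x = x * -1) vs B(x = y + 2). RACE on x (W-W).
Steps 4,5: B(x = y + 2) vs A(x = y). RACE on x (W-W).
Steps 5,6: same thread (A). No race.
Steps 6,7: A(x = x * 2) vs B(x = x + 3). RACE on x (W-W).
First conflict at steps 1,2.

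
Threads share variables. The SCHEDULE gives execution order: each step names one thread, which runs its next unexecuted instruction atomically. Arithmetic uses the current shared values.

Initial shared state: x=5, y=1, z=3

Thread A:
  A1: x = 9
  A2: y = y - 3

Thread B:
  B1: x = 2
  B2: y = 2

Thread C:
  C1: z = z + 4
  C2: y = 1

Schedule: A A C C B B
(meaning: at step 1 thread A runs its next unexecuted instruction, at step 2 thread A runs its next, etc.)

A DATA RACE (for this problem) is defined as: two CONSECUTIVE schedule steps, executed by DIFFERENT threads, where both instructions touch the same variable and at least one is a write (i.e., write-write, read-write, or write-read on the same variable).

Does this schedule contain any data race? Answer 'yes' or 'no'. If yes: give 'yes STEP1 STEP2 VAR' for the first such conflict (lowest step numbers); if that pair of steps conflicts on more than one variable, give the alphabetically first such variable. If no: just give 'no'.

Answer: no

Derivation:
Steps 1,2: same thread (A). No race.
Steps 2,3: A(r=y,w=y) vs C(r=z,w=z). No conflict.
Steps 3,4: same thread (C). No race.
Steps 4,5: C(r=-,w=y) vs B(r=-,w=x). No conflict.
Steps 5,6: same thread (B). No race.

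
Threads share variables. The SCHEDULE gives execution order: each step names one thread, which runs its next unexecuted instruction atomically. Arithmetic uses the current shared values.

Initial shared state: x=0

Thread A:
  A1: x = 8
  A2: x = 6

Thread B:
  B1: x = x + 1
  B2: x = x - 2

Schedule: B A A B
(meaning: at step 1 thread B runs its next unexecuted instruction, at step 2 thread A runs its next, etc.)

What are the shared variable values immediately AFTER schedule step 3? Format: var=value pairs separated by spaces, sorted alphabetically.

Answer: x=6

Derivation:
Step 1: thread B executes B1 (x = x + 1). Shared: x=1. PCs: A@0 B@1
Step 2: thread A executes A1 (x = 8). Shared: x=8. PCs: A@1 B@1
Step 3: thread A executes A2 (x = 6). Shared: x=6. PCs: A@2 B@1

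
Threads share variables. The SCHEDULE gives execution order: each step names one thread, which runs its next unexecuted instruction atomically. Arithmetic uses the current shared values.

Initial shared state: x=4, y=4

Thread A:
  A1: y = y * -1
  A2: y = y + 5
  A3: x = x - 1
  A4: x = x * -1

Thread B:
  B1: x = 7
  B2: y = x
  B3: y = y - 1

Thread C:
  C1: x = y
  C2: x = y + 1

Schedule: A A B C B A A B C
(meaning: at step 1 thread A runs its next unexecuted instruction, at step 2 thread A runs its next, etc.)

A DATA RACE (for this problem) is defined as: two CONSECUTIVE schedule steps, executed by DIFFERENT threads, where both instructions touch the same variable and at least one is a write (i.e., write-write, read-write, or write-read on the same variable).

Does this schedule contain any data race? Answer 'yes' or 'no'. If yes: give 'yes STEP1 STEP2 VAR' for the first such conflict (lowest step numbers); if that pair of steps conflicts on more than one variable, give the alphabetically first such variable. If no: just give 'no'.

Answer: yes 3 4 x

Derivation:
Steps 1,2: same thread (A). No race.
Steps 2,3: A(r=y,w=y) vs B(r=-,w=x). No conflict.
Steps 3,4: B(x = 7) vs C(x = y). RACE on x (W-W).
Steps 4,5: C(x = y) vs B(y = x). RACE on x (W-R), y (R-W). Multiple vars; alphabetically first is x.
Steps 5,6: B(y = x) vs A(x = x - 1). RACE on x (R-W).
Steps 6,7: same thread (A). No race.
Steps 7,8: A(r=x,w=x) vs B(r=y,w=y). No conflict.
Steps 8,9: B(y = y - 1) vs C(x = y + 1). RACE on y (W-R).
First conflict at steps 3,4.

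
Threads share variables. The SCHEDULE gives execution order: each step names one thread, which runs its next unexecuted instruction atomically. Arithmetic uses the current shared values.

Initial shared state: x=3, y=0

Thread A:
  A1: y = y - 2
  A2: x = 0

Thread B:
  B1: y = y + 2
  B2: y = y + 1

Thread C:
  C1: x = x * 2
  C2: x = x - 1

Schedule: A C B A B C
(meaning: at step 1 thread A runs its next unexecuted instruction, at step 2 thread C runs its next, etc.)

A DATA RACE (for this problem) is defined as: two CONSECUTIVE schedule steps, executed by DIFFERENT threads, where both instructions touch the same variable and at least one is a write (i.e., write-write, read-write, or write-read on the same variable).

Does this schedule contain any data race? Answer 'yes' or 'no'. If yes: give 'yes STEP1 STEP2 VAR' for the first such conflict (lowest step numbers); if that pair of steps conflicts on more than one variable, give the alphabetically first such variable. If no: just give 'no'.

Answer: no

Derivation:
Steps 1,2: A(r=y,w=y) vs C(r=x,w=x). No conflict.
Steps 2,3: C(r=x,w=x) vs B(r=y,w=y). No conflict.
Steps 3,4: B(r=y,w=y) vs A(r=-,w=x). No conflict.
Steps 4,5: A(r=-,w=x) vs B(r=y,w=y). No conflict.
Steps 5,6: B(r=y,w=y) vs C(r=x,w=x). No conflict.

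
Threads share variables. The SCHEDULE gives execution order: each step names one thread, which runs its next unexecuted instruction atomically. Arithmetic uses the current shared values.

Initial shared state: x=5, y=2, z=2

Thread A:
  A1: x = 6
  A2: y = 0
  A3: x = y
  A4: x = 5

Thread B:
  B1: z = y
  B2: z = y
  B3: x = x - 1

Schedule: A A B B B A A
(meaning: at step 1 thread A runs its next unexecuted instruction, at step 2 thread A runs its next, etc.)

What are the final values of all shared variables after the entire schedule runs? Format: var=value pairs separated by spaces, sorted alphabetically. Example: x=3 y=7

Answer: x=5 y=0 z=0

Derivation:
Step 1: thread A executes A1 (x = 6). Shared: x=6 y=2 z=2. PCs: A@1 B@0
Step 2: thread A executes A2 (y = 0). Shared: x=6 y=0 z=2. PCs: A@2 B@0
Step 3: thread B executes B1 (z = y). Shared: x=6 y=0 z=0. PCs: A@2 B@1
Step 4: thread B executes B2 (z = y). Shared: x=6 y=0 z=0. PCs: A@2 B@2
Step 5: thread B executes B3 (x = x - 1). Shared: x=5 y=0 z=0. PCs: A@2 B@3
Step 6: thread A executes A3 (x = y). Shared: x=0 y=0 z=0. PCs: A@3 B@3
Step 7: thread A executes A4 (x = 5). Shared: x=5 y=0 z=0. PCs: A@4 B@3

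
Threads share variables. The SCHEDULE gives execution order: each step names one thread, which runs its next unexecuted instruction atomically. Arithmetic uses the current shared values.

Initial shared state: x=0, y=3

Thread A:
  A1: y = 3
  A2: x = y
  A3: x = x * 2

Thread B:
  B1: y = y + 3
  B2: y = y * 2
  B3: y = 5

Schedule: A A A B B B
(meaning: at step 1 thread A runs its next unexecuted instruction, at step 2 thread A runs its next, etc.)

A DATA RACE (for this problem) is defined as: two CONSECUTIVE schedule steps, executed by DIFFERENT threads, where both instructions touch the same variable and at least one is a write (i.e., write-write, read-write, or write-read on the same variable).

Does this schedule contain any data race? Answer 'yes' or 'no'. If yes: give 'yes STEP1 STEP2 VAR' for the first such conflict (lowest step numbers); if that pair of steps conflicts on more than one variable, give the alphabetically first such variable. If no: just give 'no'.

Answer: no

Derivation:
Steps 1,2: same thread (A). No race.
Steps 2,3: same thread (A). No race.
Steps 3,4: A(r=x,w=x) vs B(r=y,w=y). No conflict.
Steps 4,5: same thread (B). No race.
Steps 5,6: same thread (B). No race.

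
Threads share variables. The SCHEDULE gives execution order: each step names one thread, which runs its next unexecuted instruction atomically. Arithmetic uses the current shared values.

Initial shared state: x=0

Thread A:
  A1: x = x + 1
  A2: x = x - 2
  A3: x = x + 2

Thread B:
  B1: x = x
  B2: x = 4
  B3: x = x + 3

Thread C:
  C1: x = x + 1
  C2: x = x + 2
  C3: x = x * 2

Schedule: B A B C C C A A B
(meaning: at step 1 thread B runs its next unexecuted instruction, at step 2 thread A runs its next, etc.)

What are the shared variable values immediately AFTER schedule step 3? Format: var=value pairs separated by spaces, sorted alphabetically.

Step 1: thread B executes B1 (x = x). Shared: x=0. PCs: A@0 B@1 C@0
Step 2: thread A executes A1 (x = x + 1). Shared: x=1. PCs: A@1 B@1 C@0
Step 3: thread B executes B2 (x = 4). Shared: x=4. PCs: A@1 B@2 C@0

Answer: x=4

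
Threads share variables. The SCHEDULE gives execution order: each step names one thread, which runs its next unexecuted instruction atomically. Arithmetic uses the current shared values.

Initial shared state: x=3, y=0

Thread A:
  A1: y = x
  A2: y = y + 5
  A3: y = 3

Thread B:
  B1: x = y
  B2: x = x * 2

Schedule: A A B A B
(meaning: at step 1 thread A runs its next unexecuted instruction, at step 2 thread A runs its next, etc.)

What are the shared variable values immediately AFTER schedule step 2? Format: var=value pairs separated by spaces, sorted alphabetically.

Answer: x=3 y=8

Derivation:
Step 1: thread A executes A1 (y = x). Shared: x=3 y=3. PCs: A@1 B@0
Step 2: thread A executes A2 (y = y + 5). Shared: x=3 y=8. PCs: A@2 B@0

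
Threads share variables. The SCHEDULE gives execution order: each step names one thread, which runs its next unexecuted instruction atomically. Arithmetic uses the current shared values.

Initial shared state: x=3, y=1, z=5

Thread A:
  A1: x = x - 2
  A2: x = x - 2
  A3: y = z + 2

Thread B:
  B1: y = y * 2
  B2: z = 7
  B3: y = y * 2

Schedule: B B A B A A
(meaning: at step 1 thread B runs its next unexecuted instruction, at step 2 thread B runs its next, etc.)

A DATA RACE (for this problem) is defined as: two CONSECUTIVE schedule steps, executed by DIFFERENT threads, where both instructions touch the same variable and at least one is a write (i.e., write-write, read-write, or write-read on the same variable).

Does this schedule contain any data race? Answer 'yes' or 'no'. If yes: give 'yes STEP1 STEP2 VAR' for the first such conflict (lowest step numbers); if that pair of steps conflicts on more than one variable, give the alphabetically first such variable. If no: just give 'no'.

Steps 1,2: same thread (B). No race.
Steps 2,3: B(r=-,w=z) vs A(r=x,w=x). No conflict.
Steps 3,4: A(r=x,w=x) vs B(r=y,w=y). No conflict.
Steps 4,5: B(r=y,w=y) vs A(r=x,w=x). No conflict.
Steps 5,6: same thread (A). No race.

Answer: no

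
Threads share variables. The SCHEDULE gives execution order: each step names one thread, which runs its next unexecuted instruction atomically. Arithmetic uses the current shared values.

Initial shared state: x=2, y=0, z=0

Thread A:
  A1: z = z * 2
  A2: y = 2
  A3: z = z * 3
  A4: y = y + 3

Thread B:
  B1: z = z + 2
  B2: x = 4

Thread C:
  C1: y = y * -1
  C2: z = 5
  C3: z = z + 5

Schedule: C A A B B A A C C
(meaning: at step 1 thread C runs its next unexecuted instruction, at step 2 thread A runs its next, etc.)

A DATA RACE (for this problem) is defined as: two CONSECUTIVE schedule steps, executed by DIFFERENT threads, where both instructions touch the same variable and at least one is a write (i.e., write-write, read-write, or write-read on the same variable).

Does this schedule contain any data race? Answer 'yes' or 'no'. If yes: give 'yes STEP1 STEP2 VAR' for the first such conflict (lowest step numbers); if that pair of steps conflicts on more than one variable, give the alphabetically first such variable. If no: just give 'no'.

Answer: no

Derivation:
Steps 1,2: C(r=y,w=y) vs A(r=z,w=z). No conflict.
Steps 2,3: same thread (A). No race.
Steps 3,4: A(r=-,w=y) vs B(r=z,w=z). No conflict.
Steps 4,5: same thread (B). No race.
Steps 5,6: B(r=-,w=x) vs A(r=z,w=z). No conflict.
Steps 6,7: same thread (A). No race.
Steps 7,8: A(r=y,w=y) vs C(r=-,w=z). No conflict.
Steps 8,9: same thread (C). No race.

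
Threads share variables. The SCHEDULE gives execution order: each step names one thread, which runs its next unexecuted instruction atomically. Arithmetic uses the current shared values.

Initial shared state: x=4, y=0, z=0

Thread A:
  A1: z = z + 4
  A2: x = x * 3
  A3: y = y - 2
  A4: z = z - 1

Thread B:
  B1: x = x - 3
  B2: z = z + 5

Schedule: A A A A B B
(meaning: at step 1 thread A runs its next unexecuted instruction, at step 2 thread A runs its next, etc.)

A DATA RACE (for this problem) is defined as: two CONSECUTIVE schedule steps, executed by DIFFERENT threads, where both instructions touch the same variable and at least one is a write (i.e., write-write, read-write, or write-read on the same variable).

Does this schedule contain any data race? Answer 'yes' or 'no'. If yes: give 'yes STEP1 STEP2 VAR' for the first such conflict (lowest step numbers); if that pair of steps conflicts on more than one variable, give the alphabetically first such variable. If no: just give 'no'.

Steps 1,2: same thread (A). No race.
Steps 2,3: same thread (A). No race.
Steps 3,4: same thread (A). No race.
Steps 4,5: A(r=z,w=z) vs B(r=x,w=x). No conflict.
Steps 5,6: same thread (B). No race.

Answer: no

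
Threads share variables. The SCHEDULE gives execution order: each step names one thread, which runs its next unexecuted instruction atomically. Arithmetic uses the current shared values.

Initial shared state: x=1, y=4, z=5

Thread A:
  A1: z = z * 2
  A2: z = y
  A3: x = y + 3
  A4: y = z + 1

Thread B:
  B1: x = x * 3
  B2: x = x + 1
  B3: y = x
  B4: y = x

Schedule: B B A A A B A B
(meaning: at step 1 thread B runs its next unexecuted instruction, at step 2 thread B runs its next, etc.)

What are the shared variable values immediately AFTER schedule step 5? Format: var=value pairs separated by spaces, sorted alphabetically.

Step 1: thread B executes B1 (x = x * 3). Shared: x=3 y=4 z=5. PCs: A@0 B@1
Step 2: thread B executes B2 (x = x + 1). Shared: x=4 y=4 z=5. PCs: A@0 B@2
Step 3: thread A executes A1 (z = z * 2). Shared: x=4 y=4 z=10. PCs: A@1 B@2
Step 4: thread A executes A2 (z = y). Shared: x=4 y=4 z=4. PCs: A@2 B@2
Step 5: thread A executes A3 (x = y + 3). Shared: x=7 y=4 z=4. PCs: A@3 B@2

Answer: x=7 y=4 z=4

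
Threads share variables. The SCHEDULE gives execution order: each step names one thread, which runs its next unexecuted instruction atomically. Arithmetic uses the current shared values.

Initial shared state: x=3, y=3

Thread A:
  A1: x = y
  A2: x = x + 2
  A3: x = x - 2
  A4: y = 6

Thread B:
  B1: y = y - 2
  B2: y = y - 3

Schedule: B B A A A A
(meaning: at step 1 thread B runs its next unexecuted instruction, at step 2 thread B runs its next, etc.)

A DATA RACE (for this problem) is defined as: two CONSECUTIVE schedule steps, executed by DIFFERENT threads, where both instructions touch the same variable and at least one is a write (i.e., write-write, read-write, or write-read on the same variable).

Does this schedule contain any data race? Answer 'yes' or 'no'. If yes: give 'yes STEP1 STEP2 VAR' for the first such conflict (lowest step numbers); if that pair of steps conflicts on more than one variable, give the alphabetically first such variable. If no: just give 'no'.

Answer: yes 2 3 y

Derivation:
Steps 1,2: same thread (B). No race.
Steps 2,3: B(y = y - 3) vs A(x = y). RACE on y (W-R).
Steps 3,4: same thread (A). No race.
Steps 4,5: same thread (A). No race.
Steps 5,6: same thread (A). No race.
First conflict at steps 2,3.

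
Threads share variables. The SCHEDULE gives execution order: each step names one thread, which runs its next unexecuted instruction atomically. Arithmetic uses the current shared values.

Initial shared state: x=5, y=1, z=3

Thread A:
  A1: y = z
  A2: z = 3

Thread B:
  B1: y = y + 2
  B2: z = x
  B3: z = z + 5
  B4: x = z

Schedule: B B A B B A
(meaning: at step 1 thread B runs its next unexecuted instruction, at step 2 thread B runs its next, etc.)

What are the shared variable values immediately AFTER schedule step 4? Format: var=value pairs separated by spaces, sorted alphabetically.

Step 1: thread B executes B1 (y = y + 2). Shared: x=5 y=3 z=3. PCs: A@0 B@1
Step 2: thread B executes B2 (z = x). Shared: x=5 y=3 z=5. PCs: A@0 B@2
Step 3: thread A executes A1 (y = z). Shared: x=5 y=5 z=5. PCs: A@1 B@2
Step 4: thread B executes B3 (z = z + 5). Shared: x=5 y=5 z=10. PCs: A@1 B@3

Answer: x=5 y=5 z=10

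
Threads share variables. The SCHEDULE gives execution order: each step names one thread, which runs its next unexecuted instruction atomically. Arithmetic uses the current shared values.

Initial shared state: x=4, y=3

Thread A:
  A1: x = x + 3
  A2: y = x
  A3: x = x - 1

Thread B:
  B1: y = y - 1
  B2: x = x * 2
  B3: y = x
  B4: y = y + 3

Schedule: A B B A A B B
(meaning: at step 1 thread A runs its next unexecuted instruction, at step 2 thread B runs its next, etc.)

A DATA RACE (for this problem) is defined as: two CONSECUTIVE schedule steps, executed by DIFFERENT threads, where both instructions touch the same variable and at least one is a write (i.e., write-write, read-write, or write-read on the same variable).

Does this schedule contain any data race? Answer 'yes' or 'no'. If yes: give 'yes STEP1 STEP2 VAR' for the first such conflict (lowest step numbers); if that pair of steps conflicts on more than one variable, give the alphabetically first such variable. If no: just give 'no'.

Steps 1,2: A(r=x,w=x) vs B(r=y,w=y). No conflict.
Steps 2,3: same thread (B). No race.
Steps 3,4: B(x = x * 2) vs A(y = x). RACE on x (W-R).
Steps 4,5: same thread (A). No race.
Steps 5,6: A(x = x - 1) vs B(y = x). RACE on x (W-R).
Steps 6,7: same thread (B). No race.
First conflict at steps 3,4.

Answer: yes 3 4 x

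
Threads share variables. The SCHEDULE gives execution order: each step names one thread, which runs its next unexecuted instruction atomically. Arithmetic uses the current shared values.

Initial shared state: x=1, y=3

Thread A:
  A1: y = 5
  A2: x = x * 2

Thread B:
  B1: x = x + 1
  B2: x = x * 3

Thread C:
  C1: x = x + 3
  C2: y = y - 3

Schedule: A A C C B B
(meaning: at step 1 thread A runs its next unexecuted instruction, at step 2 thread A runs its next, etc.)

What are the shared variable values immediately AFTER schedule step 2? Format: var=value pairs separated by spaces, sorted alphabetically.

Step 1: thread A executes A1 (y = 5). Shared: x=1 y=5. PCs: A@1 B@0 C@0
Step 2: thread A executes A2 (x = x * 2). Shared: x=2 y=5. PCs: A@2 B@0 C@0

Answer: x=2 y=5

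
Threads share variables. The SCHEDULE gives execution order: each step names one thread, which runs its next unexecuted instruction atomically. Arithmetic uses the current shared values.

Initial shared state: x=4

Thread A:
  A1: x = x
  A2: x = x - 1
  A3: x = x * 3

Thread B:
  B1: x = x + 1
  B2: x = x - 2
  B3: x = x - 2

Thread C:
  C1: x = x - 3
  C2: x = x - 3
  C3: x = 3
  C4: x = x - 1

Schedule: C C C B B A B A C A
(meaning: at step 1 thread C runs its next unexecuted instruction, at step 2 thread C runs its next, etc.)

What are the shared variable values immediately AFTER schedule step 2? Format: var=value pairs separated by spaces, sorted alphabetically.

Step 1: thread C executes C1 (x = x - 3). Shared: x=1. PCs: A@0 B@0 C@1
Step 2: thread C executes C2 (x = x - 3). Shared: x=-2. PCs: A@0 B@0 C@2

Answer: x=-2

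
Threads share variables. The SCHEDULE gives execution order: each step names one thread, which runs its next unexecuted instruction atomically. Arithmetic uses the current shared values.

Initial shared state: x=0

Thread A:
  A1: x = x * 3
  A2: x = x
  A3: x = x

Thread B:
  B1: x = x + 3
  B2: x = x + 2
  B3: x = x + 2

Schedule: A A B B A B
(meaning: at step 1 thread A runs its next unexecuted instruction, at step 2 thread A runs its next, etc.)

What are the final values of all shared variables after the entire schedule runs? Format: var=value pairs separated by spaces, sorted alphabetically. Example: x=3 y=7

Step 1: thread A executes A1 (x = x * 3). Shared: x=0. PCs: A@1 B@0
Step 2: thread A executes A2 (x = x). Shared: x=0. PCs: A@2 B@0
Step 3: thread B executes B1 (x = x + 3). Shared: x=3. PCs: A@2 B@1
Step 4: thread B executes B2 (x = x + 2). Shared: x=5. PCs: A@2 B@2
Step 5: thread A executes A3 (x = x). Shared: x=5. PCs: A@3 B@2
Step 6: thread B executes B3 (x = x + 2). Shared: x=7. PCs: A@3 B@3

Answer: x=7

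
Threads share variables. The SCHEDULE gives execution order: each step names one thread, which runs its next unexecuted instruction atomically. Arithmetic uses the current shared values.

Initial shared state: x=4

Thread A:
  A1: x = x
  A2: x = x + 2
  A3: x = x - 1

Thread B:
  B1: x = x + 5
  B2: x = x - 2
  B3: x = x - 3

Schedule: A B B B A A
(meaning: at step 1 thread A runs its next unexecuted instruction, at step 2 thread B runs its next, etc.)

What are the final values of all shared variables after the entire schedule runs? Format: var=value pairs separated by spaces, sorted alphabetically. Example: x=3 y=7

Answer: x=5

Derivation:
Step 1: thread A executes A1 (x = x). Shared: x=4. PCs: A@1 B@0
Step 2: thread B executes B1 (x = x + 5). Shared: x=9. PCs: A@1 B@1
Step 3: thread B executes B2 (x = x - 2). Shared: x=7. PCs: A@1 B@2
Step 4: thread B executes B3 (x = x - 3). Shared: x=4. PCs: A@1 B@3
Step 5: thread A executes A2 (x = x + 2). Shared: x=6. PCs: A@2 B@3
Step 6: thread A executes A3 (x = x - 1). Shared: x=5. PCs: A@3 B@3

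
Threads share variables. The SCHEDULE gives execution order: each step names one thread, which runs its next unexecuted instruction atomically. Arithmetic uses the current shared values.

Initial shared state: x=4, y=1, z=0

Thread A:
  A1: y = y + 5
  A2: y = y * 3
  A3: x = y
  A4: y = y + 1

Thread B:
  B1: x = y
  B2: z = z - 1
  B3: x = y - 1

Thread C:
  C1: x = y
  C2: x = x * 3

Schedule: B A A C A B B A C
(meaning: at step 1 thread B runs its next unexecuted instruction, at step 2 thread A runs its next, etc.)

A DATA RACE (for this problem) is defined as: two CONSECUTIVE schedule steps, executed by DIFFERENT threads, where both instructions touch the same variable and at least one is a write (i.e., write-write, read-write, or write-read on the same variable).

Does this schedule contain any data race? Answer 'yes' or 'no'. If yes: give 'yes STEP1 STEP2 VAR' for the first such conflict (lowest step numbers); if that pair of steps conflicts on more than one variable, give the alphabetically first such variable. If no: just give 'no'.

Steps 1,2: B(x = y) vs A(y = y + 5). RACE on y (R-W).
Steps 2,3: same thread (A). No race.
Steps 3,4: A(y = y * 3) vs C(x = y). RACE on y (W-R).
Steps 4,5: C(x = y) vs A(x = y). RACE on x (W-W).
Steps 5,6: A(r=y,w=x) vs B(r=z,w=z). No conflict.
Steps 6,7: same thread (B). No race.
Steps 7,8: B(x = y - 1) vs A(y = y + 1). RACE on y (R-W).
Steps 8,9: A(r=y,w=y) vs C(r=x,w=x). No conflict.
First conflict at steps 1,2.

Answer: yes 1 2 y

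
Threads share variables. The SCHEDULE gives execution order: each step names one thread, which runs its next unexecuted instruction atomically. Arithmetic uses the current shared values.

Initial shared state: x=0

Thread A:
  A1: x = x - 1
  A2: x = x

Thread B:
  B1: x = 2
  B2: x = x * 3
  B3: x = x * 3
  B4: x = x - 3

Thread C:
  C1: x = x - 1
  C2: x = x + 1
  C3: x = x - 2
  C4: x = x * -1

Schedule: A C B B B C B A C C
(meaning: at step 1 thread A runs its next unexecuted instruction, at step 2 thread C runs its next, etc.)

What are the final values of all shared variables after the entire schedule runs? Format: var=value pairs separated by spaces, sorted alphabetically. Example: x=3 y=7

Answer: x=-14

Derivation:
Step 1: thread A executes A1 (x = x - 1). Shared: x=-1. PCs: A@1 B@0 C@0
Step 2: thread C executes C1 (x = x - 1). Shared: x=-2. PCs: A@1 B@0 C@1
Step 3: thread B executes B1 (x = 2). Shared: x=2. PCs: A@1 B@1 C@1
Step 4: thread B executes B2 (x = x * 3). Shared: x=6. PCs: A@1 B@2 C@1
Step 5: thread B executes B3 (x = x * 3). Shared: x=18. PCs: A@1 B@3 C@1
Step 6: thread C executes C2 (x = x + 1). Shared: x=19. PCs: A@1 B@3 C@2
Step 7: thread B executes B4 (x = x - 3). Shared: x=16. PCs: A@1 B@4 C@2
Step 8: thread A executes A2 (x = x). Shared: x=16. PCs: A@2 B@4 C@2
Step 9: thread C executes C3 (x = x - 2). Shared: x=14. PCs: A@2 B@4 C@3
Step 10: thread C executes C4 (x = x * -1). Shared: x=-14. PCs: A@2 B@4 C@4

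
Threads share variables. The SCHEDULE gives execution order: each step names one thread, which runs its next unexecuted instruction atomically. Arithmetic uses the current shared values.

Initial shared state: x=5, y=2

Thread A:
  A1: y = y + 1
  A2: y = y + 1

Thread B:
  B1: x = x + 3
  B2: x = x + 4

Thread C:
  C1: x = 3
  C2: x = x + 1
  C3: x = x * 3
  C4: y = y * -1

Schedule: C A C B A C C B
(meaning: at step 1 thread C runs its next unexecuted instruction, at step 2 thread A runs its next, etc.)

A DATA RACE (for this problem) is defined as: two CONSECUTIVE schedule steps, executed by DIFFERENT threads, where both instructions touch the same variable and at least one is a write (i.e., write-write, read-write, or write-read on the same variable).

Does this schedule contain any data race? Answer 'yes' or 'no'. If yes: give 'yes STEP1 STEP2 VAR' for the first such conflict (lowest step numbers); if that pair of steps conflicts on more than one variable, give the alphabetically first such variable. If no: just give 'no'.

Steps 1,2: C(r=-,w=x) vs A(r=y,w=y). No conflict.
Steps 2,3: A(r=y,w=y) vs C(r=x,w=x). No conflict.
Steps 3,4: C(x = x + 1) vs B(x = x + 3). RACE on x (W-W).
Steps 4,5: B(r=x,w=x) vs A(r=y,w=y). No conflict.
Steps 5,6: A(r=y,w=y) vs C(r=x,w=x). No conflict.
Steps 6,7: same thread (C). No race.
Steps 7,8: C(r=y,w=y) vs B(r=x,w=x). No conflict.
First conflict at steps 3,4.

Answer: yes 3 4 x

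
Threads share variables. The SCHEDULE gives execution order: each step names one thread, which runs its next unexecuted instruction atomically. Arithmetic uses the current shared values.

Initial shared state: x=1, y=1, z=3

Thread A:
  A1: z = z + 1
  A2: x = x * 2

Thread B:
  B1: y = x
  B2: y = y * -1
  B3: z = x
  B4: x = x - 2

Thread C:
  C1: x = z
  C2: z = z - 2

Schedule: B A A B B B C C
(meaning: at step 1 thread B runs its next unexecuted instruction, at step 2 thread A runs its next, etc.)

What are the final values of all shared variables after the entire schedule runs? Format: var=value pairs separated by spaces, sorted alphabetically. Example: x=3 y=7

Step 1: thread B executes B1 (y = x). Shared: x=1 y=1 z=3. PCs: A@0 B@1 C@0
Step 2: thread A executes A1 (z = z + 1). Shared: x=1 y=1 z=4. PCs: A@1 B@1 C@0
Step 3: thread A executes A2 (x = x * 2). Shared: x=2 y=1 z=4. PCs: A@2 B@1 C@0
Step 4: thread B executes B2 (y = y * -1). Shared: x=2 y=-1 z=4. PCs: A@2 B@2 C@0
Step 5: thread B executes B3 (z = x). Shared: x=2 y=-1 z=2. PCs: A@2 B@3 C@0
Step 6: thread B executes B4 (x = x - 2). Shared: x=0 y=-1 z=2. PCs: A@2 B@4 C@0
Step 7: thread C executes C1 (x = z). Shared: x=2 y=-1 z=2. PCs: A@2 B@4 C@1
Step 8: thread C executes C2 (z = z - 2). Shared: x=2 y=-1 z=0. PCs: A@2 B@4 C@2

Answer: x=2 y=-1 z=0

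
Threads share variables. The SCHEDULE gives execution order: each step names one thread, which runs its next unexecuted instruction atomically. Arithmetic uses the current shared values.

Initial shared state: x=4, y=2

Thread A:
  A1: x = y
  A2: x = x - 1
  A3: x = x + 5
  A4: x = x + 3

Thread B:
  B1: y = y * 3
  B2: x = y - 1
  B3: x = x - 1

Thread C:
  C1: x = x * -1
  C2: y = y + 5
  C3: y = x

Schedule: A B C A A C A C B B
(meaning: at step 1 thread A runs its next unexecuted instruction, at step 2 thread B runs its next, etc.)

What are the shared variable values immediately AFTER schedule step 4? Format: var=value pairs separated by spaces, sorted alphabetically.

Step 1: thread A executes A1 (x = y). Shared: x=2 y=2. PCs: A@1 B@0 C@0
Step 2: thread B executes B1 (y = y * 3). Shared: x=2 y=6. PCs: A@1 B@1 C@0
Step 3: thread C executes C1 (x = x * -1). Shared: x=-2 y=6. PCs: A@1 B@1 C@1
Step 4: thread A executes A2 (x = x - 1). Shared: x=-3 y=6. PCs: A@2 B@1 C@1

Answer: x=-3 y=6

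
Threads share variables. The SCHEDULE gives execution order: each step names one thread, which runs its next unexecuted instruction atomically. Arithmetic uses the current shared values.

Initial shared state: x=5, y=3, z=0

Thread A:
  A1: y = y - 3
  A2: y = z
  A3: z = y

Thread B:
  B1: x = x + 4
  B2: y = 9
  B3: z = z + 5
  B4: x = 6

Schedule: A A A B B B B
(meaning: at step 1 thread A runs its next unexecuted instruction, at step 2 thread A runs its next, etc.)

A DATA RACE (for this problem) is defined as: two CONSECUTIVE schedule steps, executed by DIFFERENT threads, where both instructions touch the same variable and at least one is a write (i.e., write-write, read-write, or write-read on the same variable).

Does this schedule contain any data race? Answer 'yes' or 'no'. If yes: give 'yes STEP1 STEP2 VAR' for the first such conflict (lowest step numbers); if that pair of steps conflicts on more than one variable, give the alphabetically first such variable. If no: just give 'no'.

Answer: no

Derivation:
Steps 1,2: same thread (A). No race.
Steps 2,3: same thread (A). No race.
Steps 3,4: A(r=y,w=z) vs B(r=x,w=x). No conflict.
Steps 4,5: same thread (B). No race.
Steps 5,6: same thread (B). No race.
Steps 6,7: same thread (B). No race.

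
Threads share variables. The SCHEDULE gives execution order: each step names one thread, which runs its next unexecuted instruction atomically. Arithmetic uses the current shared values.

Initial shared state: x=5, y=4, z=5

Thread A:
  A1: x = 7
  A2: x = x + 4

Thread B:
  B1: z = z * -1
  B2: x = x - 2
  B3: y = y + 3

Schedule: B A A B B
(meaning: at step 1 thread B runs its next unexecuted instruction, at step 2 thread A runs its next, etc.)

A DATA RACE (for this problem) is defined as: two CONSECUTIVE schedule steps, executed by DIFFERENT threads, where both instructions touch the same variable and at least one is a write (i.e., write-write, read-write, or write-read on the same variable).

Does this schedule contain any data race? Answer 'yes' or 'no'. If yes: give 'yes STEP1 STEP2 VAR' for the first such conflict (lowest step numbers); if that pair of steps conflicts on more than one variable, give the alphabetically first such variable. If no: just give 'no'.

Answer: yes 3 4 x

Derivation:
Steps 1,2: B(r=z,w=z) vs A(r=-,w=x). No conflict.
Steps 2,3: same thread (A). No race.
Steps 3,4: A(x = x + 4) vs B(x = x - 2). RACE on x (W-W).
Steps 4,5: same thread (B). No race.
First conflict at steps 3,4.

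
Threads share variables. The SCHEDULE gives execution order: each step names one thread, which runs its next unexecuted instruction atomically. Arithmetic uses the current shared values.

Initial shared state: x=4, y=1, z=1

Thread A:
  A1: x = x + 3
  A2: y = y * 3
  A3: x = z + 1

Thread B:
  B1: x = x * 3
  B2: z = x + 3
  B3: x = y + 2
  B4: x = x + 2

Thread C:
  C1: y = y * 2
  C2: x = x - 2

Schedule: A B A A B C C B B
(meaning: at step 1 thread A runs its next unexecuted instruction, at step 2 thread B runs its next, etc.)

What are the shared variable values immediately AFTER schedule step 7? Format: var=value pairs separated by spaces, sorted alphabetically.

Answer: x=0 y=6 z=5

Derivation:
Step 1: thread A executes A1 (x = x + 3). Shared: x=7 y=1 z=1. PCs: A@1 B@0 C@0
Step 2: thread B executes B1 (x = x * 3). Shared: x=21 y=1 z=1. PCs: A@1 B@1 C@0
Step 3: thread A executes A2 (y = y * 3). Shared: x=21 y=3 z=1. PCs: A@2 B@1 C@0
Step 4: thread A executes A3 (x = z + 1). Shared: x=2 y=3 z=1. PCs: A@3 B@1 C@0
Step 5: thread B executes B2 (z = x + 3). Shared: x=2 y=3 z=5. PCs: A@3 B@2 C@0
Step 6: thread C executes C1 (y = y * 2). Shared: x=2 y=6 z=5. PCs: A@3 B@2 C@1
Step 7: thread C executes C2 (x = x - 2). Shared: x=0 y=6 z=5. PCs: A@3 B@2 C@2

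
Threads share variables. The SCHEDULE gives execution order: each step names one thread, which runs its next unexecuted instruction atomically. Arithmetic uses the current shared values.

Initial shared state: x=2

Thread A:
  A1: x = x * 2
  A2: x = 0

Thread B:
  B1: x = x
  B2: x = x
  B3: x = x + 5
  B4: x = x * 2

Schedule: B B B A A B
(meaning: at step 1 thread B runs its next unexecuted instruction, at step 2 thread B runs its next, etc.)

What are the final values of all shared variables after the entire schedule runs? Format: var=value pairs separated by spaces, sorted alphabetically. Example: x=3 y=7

Answer: x=0

Derivation:
Step 1: thread B executes B1 (x = x). Shared: x=2. PCs: A@0 B@1
Step 2: thread B executes B2 (x = x). Shared: x=2. PCs: A@0 B@2
Step 3: thread B executes B3 (x = x + 5). Shared: x=7. PCs: A@0 B@3
Step 4: thread A executes A1 (x = x * 2). Shared: x=14. PCs: A@1 B@3
Step 5: thread A executes A2 (x = 0). Shared: x=0. PCs: A@2 B@3
Step 6: thread B executes B4 (x = x * 2). Shared: x=0. PCs: A@2 B@4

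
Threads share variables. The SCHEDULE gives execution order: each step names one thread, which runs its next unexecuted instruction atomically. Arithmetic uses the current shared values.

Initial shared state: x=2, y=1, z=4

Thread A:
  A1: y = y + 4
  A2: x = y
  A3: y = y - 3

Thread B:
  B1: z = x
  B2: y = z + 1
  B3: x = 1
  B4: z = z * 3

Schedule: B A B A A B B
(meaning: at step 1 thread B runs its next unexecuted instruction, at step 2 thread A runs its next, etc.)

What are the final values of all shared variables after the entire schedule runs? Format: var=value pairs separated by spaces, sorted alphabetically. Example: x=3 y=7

Answer: x=1 y=0 z=6

Derivation:
Step 1: thread B executes B1 (z = x). Shared: x=2 y=1 z=2. PCs: A@0 B@1
Step 2: thread A executes A1 (y = y + 4). Shared: x=2 y=5 z=2. PCs: A@1 B@1
Step 3: thread B executes B2 (y = z + 1). Shared: x=2 y=3 z=2. PCs: A@1 B@2
Step 4: thread A executes A2 (x = y). Shared: x=3 y=3 z=2. PCs: A@2 B@2
Step 5: thread A executes A3 (y = y - 3). Shared: x=3 y=0 z=2. PCs: A@3 B@2
Step 6: thread B executes B3 (x = 1). Shared: x=1 y=0 z=2. PCs: A@3 B@3
Step 7: thread B executes B4 (z = z * 3). Shared: x=1 y=0 z=6. PCs: A@3 B@4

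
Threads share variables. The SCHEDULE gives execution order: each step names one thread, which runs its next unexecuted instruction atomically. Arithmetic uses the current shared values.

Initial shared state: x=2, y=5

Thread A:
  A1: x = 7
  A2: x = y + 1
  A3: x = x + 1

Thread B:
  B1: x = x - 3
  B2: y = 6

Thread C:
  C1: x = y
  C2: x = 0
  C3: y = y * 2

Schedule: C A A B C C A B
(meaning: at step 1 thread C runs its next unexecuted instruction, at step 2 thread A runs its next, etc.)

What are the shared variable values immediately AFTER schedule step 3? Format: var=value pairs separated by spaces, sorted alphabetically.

Answer: x=6 y=5

Derivation:
Step 1: thread C executes C1 (x = y). Shared: x=5 y=5. PCs: A@0 B@0 C@1
Step 2: thread A executes A1 (x = 7). Shared: x=7 y=5. PCs: A@1 B@0 C@1
Step 3: thread A executes A2 (x = y + 1). Shared: x=6 y=5. PCs: A@2 B@0 C@1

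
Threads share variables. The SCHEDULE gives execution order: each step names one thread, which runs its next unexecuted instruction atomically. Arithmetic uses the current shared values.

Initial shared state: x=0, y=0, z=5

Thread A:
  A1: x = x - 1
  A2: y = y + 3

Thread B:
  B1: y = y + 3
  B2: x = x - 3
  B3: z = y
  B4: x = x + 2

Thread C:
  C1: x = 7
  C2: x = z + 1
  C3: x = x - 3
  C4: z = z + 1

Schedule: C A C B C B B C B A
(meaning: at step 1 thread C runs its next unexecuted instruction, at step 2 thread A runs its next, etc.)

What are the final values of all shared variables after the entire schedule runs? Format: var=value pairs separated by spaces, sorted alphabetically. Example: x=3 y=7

Step 1: thread C executes C1 (x = 7). Shared: x=7 y=0 z=5. PCs: A@0 B@0 C@1
Step 2: thread A executes A1 (x = x - 1). Shared: x=6 y=0 z=5. PCs: A@1 B@0 C@1
Step 3: thread C executes C2 (x = z + 1). Shared: x=6 y=0 z=5. PCs: A@1 B@0 C@2
Step 4: thread B executes B1 (y = y + 3). Shared: x=6 y=3 z=5. PCs: A@1 B@1 C@2
Step 5: thread C executes C3 (x = x - 3). Shared: x=3 y=3 z=5. PCs: A@1 B@1 C@3
Step 6: thread B executes B2 (x = x - 3). Shared: x=0 y=3 z=5. PCs: A@1 B@2 C@3
Step 7: thread B executes B3 (z = y). Shared: x=0 y=3 z=3. PCs: A@1 B@3 C@3
Step 8: thread C executes C4 (z = z + 1). Shared: x=0 y=3 z=4. PCs: A@1 B@3 C@4
Step 9: thread B executes B4 (x = x + 2). Shared: x=2 y=3 z=4. PCs: A@1 B@4 C@4
Step 10: thread A executes A2 (y = y + 3). Shared: x=2 y=6 z=4. PCs: A@2 B@4 C@4

Answer: x=2 y=6 z=4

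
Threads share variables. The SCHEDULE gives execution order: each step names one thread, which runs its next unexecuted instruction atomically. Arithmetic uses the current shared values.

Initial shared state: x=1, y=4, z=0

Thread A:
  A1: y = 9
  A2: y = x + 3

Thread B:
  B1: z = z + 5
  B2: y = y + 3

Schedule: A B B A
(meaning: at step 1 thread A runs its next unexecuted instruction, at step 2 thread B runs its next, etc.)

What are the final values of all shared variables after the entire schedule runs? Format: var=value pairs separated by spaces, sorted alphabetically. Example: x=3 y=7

Step 1: thread A executes A1 (y = 9). Shared: x=1 y=9 z=0. PCs: A@1 B@0
Step 2: thread B executes B1 (z = z + 5). Shared: x=1 y=9 z=5. PCs: A@1 B@1
Step 3: thread B executes B2 (y = y + 3). Shared: x=1 y=12 z=5. PCs: A@1 B@2
Step 4: thread A executes A2 (y = x + 3). Shared: x=1 y=4 z=5. PCs: A@2 B@2

Answer: x=1 y=4 z=5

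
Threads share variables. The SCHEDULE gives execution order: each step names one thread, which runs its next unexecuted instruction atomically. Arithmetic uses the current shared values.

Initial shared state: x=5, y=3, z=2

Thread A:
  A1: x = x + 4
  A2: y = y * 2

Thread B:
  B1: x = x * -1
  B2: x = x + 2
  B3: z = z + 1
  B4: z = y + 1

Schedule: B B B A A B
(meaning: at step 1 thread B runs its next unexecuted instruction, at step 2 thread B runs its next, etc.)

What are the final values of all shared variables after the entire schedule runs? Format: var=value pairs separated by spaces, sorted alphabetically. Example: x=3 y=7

Step 1: thread B executes B1 (x = x * -1). Shared: x=-5 y=3 z=2. PCs: A@0 B@1
Step 2: thread B executes B2 (x = x + 2). Shared: x=-3 y=3 z=2. PCs: A@0 B@2
Step 3: thread B executes B3 (z = z + 1). Shared: x=-3 y=3 z=3. PCs: A@0 B@3
Step 4: thread A executes A1 (x = x + 4). Shared: x=1 y=3 z=3. PCs: A@1 B@3
Step 5: thread A executes A2 (y = y * 2). Shared: x=1 y=6 z=3. PCs: A@2 B@3
Step 6: thread B executes B4 (z = y + 1). Shared: x=1 y=6 z=7. PCs: A@2 B@4

Answer: x=1 y=6 z=7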